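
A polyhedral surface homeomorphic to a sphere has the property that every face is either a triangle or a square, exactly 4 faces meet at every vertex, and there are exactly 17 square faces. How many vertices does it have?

Let x be the number of triangles; then F = 17 + x.
Edge–face incidences: 2E = 4·17 + 3·x = 68 + 3x.
Every vertex has degree 4, so 4V = 2E.
Euler: V − E + F = 2 ⇒ (2E)/4 − E + (17 + x) = 2.
Multiply by 8: 2·(2E) − 4·(2E) + 8·(17 + x) = 16, i.e. 136 + 8x − 2·(68 + 3x) = 16.
Collecting terms: 2x = 16, so x = 8.
Then 2E = 68 + 3·8 = 92, so E = 46, V = 2E/4 = 23, F = 17 + 8 = 25.

23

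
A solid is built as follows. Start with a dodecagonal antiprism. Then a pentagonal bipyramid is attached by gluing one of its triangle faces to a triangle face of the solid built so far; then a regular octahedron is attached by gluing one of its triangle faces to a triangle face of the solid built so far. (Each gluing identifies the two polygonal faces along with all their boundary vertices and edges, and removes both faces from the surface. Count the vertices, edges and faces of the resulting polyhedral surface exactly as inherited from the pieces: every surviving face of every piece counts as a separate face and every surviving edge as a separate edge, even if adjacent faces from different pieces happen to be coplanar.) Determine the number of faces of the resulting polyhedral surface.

40

A dodecagonal antiprism: V=24, E=48, F=26.
Attach a pentagonal bipyramid (V=7, E=15, F=10) along a 3-gon: merge 3 vertices and 3 edges, delete both glued faces → V=28, E=60, F=34.
Attach a regular octahedron (V=6, E=12, F=8) along a 3-gon: merge 3 vertices and 3 edges, delete both glued faces → V=31, E=69, F=40.
Check: V − E + F = 31 − 69 + 40 = 2.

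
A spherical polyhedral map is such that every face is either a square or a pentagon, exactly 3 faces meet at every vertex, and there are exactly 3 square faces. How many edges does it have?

21

Let x be the number of pentagons; then F = 3 + x.
Edge–face incidences: 2E = 4·3 + 5·x = 12 + 5x.
Every vertex has degree 3, so 3V = 2E.
Euler: V − E + F = 2 ⇒ (2E)/3 − E + (3 + x) = 2.
Multiply by 6: 2·(2E) − 3·(2E) + 6·(3 + x) = 12, i.e. 18 + 6x − (12 + 5x) = 12.
Collecting terms: x + 6 = 12, so x = 6.
Then 2E = 12 + 5·6 = 42, so E = 21, V = 2E/3 = 14, F = 3 + 6 = 9.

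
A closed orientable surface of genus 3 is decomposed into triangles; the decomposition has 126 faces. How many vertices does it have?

59

χ = 2 − 2·3 = -4, and every face is a triangle so 3F = 2E.
E = 3·126/2 = 189. Then V = -4 + E − F = -4 + 189 − 126 = 59.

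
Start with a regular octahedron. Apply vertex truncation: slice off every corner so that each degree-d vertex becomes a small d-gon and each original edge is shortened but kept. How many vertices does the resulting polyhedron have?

The base solid has V = 6, E = 12, F = 8.
Truncation replaces each original edge-end by a new vertex, so V′ = 2E = 24.
Each original edge survives, and each old vertex of degree d contributes d new edges; summing degrees gives Σd = 2E, so E′ = E + 2E = 3E = 36.
Each original face survives and each original vertex becomes one new face: F′ = F + V = 14.

24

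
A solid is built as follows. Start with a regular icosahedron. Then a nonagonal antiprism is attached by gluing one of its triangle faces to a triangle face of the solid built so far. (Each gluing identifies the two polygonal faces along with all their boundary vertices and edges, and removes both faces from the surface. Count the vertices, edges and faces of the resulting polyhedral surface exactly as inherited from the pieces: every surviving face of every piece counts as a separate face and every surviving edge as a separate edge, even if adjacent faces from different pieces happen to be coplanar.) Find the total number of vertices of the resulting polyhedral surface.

27

A regular icosahedron: V=12, E=30, F=20.
Attach a nonagonal antiprism (V=18, E=36, F=20) along a 3-gon: merge 3 vertices and 3 edges, delete both glued faces → V=27, E=63, F=38.
Check: V − E + F = 27 − 63 + 38 = 2.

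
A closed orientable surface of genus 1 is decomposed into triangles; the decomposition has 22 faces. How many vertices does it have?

11

χ = 2 − 2·1 = 0, and every face is a triangle so 3F = 2E.
E = 3·22/2 = 33. Then V = 0 + E − F = 0 + 33 − 22 = 11.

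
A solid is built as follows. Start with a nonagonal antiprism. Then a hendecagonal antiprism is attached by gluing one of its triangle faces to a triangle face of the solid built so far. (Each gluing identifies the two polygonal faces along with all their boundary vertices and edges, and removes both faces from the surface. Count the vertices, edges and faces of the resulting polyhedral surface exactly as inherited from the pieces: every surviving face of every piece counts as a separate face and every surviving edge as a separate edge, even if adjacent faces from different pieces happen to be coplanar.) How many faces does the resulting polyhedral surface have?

A nonagonal antiprism: V=18, E=36, F=20.
Attach a hendecagonal antiprism (V=22, E=44, F=24) along a 3-gon: merge 3 vertices and 3 edges, delete both glued faces → V=37, E=77, F=42.
Check: V − E + F = 37 − 77 + 42 = 2.

42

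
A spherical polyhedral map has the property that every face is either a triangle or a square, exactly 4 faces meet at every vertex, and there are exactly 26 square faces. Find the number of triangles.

Let x be the number of triangles; then F = 26 + x.
Edge–face incidences: 2E = 4·26 + 3·x = 104 + 3x.
Every vertex has degree 4, so 4V = 2E.
Euler: V − E + F = 2 ⇒ (2E)/4 − E + (26 + x) = 2.
Multiply by 8: 2·(2E) − 4·(2E) + 8·(26 + x) = 16, i.e. 208 + 8x − 2·(104 + 3x) = 16.
Collecting terms: 2x = 16, so x = 8.
Then 2E = 104 + 3·8 = 128, so E = 64, V = 2E/4 = 32, F = 26 + 8 = 34.

8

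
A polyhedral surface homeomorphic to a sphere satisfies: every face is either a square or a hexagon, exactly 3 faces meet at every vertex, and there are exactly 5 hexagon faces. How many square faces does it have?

Let x be the number of squares; then F = 5 + x.
Edge–face incidences: 2E = 6·5 + 4·x = 30 + 4x.
Every vertex has degree 3, so 3V = 2E.
Euler: V − E + F = 2 ⇒ (2E)/3 − E + (5 + x) = 2.
Multiply by 6: 2·(2E) − 3·(2E) + 6·(5 + x) = 12, i.e. 30 + 6x − (30 + 4x) = 12.
Collecting terms: 2x = 12, so x = 6.
Then 2E = 30 + 4·6 = 54, so E = 27, V = 2E/3 = 18, F = 5 + 6 = 11.

6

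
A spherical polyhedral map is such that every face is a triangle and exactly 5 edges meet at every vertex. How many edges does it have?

30

Each face has 3 edges and each edge borders two faces, so 2E = 3F.
Each vertex has degree 5, so 5V = 2E and hence V = 3F/5.
Euler: V − E + F = 2 ⇒ (3F/5) − (3F/2) + F = 2.
Multiply by 10: (6 − 15 + 10)F = 20, i.e. 1F = 20.
So F = 20, E = 3·20/2 = 30, V = 3·20/5 = 12.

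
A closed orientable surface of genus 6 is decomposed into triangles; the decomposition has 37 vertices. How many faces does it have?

94

χ = 2 − 2·6 = -10, and every face is a triangle so 3F = 2E.
V − E + F = -10 with E = 3F/2 gives 37 − (3/2 − 1)·F = -10, so F = 94 and E = 141.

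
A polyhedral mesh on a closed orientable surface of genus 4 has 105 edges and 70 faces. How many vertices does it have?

For a closed orientable surface of genus 4, χ = 2 − 2·4 = -6.
V = -6 + E − F = -6 + 105 − 70 = 29.

29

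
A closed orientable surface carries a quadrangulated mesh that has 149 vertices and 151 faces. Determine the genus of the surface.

2

Every face is a square, so 2E = 4·151 = 604, giving E = 302.
χ = V − E + F = 149 − 302 + 151 = -2.
For a closed orientable surface χ = 2 − 2g, so g = (2 − (-2))/2 = 2.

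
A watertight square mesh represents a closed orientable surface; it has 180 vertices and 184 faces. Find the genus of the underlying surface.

Every face is a square, so 2E = 4·184 = 736, giving E = 368.
χ = V − E + F = 180 − 368 + 184 = -4.
For a closed orientable surface χ = 2 − 2g, so g = (2 − (-4))/2 = 3.

3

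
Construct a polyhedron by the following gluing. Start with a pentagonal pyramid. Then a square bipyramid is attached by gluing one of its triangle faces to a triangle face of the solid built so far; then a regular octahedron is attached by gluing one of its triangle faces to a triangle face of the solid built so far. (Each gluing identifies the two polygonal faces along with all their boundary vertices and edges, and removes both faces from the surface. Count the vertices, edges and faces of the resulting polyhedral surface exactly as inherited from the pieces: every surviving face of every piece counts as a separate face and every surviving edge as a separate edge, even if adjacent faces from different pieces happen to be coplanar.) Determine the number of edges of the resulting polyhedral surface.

A pentagonal pyramid: V=6, E=10, F=6.
Attach a square bipyramid (V=6, E=12, F=8) along a 3-gon: merge 3 vertices and 3 edges, delete both glued faces → V=9, E=19, F=12.
Attach a regular octahedron (V=6, E=12, F=8) along a 3-gon: merge 3 vertices and 3 edges, delete both glued faces → V=12, E=28, F=18.
Check: V − E + F = 12 − 28 + 18 = 2.

28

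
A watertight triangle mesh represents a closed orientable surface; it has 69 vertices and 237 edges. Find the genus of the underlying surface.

Every face is a triangle and each edge borders two faces, so 3F = 2·237, giving F = 158.
χ = V − E + F = 69 − 237 + 158 = -10.
For a closed orientable surface χ = 2 − 2g, so g = (2 − (-10))/2 = 6.

6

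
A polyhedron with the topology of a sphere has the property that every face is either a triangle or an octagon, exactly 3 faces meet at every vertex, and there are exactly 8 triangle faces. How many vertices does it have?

Let x be the number of octagons; then F = 8 + x.
Edge–face incidences: 2E = 3·8 + 8·x = 24 + 8x.
Every vertex has degree 3, so 3V = 2E.
Euler: V − E + F = 2 ⇒ (2E)/3 − E + (8 + x) = 2.
Multiply by 6: 2·(2E) − 3·(2E) + 6·(8 + x) = 12, i.e. 48 + 6x − (24 + 8x) = 12.
Collecting terms: −2x + 24 = 12, so −2x = −12, so x = 6.
Then 2E = 24 + 8·6 = 72, so E = 36, V = 2E/3 = 24, F = 8 + 6 = 14.

24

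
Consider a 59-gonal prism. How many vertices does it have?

A prism on an n-gon has two n-gon bases and n rectangular sides: V = 2·59 = 118, E = 3·59 = 177, F = 59 + 2 = 61.

118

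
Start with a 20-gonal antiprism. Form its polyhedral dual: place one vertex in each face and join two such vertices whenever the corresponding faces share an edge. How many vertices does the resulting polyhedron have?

42

The base solid has V = 40, E = 80, F = 42.
The dual swaps V and F and preserves E: V′ = F = 42, E′ = E = 80, F′ = V = 40.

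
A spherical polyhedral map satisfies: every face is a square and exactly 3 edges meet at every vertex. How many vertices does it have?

Each face has 4 edges and each edge borders two faces, so 2E = 4F.
Each vertex has degree 3, so 3V = 2E and hence V = 4F/3.
Euler: V − E + F = 2 ⇒ (4F/3) − (4F/2) + F = 2.
Multiply by 6: (8 − 12 + 6)F = 12, i.e. 2F = 12.
So F = 6, E = 4·6/2 = 12, V = 4·6/3 = 8.

8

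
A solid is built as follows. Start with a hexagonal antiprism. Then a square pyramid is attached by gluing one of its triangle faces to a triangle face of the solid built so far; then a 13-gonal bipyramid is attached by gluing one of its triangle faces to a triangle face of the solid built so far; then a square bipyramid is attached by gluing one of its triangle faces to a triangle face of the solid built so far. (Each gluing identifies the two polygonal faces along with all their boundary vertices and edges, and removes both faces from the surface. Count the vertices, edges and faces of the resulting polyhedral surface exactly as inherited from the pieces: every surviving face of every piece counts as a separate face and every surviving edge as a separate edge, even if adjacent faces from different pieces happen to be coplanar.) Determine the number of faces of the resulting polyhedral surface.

47

A hexagonal antiprism: V=12, E=24, F=14.
Attach a square pyramid (V=5, E=8, F=5) along a 3-gon: merge 3 vertices and 3 edges, delete both glued faces → V=14, E=29, F=17.
Attach a 13-gonal bipyramid (V=15, E=39, F=26) along a 3-gon: merge 3 vertices and 3 edges, delete both glued faces → V=26, E=65, F=41.
Attach a square bipyramid (V=6, E=12, F=8) along a 3-gon: merge 3 vertices and 3 edges, delete both glued faces → V=29, E=74, F=47.
Check: V − E + F = 29 − 74 + 47 = 2.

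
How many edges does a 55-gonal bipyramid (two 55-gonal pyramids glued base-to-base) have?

A bipyramid over an n-gon has 2n triangular faces and n + 2 vertices: V = 55 + 2 = 57, E = 3·55 = 165, F = 2·55 = 110.

165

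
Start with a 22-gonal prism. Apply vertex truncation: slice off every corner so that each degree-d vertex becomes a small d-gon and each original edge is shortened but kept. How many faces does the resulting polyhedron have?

68

The base solid has V = 44, E = 66, F = 24.
Truncation replaces each original edge-end by a new vertex, so V′ = 2E = 132.
Each original edge survives, and each old vertex of degree d contributes d new edges; summing degrees gives Σd = 2E, so E′ = E + 2E = 3E = 198.
Each original face survives and each original vertex becomes one new face: F′ = F + V = 68.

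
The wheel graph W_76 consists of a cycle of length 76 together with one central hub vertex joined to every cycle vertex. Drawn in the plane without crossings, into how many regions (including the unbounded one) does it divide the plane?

77

W_76 has V = 76 + 1 = 77 vertices and E = 2·76 = 152 edges.
By Euler's formula F = 2 − V + E = 2 − 77 + 152 = 77.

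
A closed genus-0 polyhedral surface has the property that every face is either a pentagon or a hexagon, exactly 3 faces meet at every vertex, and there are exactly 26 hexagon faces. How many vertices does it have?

72

Let x be the number of pentagons; then F = 26 + x.
Edge–face incidences: 2E = 6·26 + 5·x = 156 + 5x.
Every vertex has degree 3, so 3V = 2E.
Euler: V − E + F = 2 ⇒ (2E)/3 − E + (26 + x) = 2.
Multiply by 6: 2·(2E) − 3·(2E) + 6·(26 + x) = 12, i.e. 156 + 6x − (156 + 5x) = 12.
Collecting terms: x = 12.
Then 2E = 156 + 5·12 = 216, so E = 108, V = 2E/3 = 72, F = 26 + 12 = 38.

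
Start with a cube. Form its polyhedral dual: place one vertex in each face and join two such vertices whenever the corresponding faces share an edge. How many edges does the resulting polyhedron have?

12

The base solid has V = 8, E = 12, F = 6.
The dual swaps V and F and preserves E: V′ = F = 6, E′ = E = 12, F′ = V = 8.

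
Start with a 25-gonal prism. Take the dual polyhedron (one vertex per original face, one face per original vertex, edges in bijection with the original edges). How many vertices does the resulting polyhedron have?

The base solid has V = 50, E = 75, F = 27.
The dual swaps V and F and preserves E: V′ = F = 27, E′ = E = 75, F′ = V = 50.

27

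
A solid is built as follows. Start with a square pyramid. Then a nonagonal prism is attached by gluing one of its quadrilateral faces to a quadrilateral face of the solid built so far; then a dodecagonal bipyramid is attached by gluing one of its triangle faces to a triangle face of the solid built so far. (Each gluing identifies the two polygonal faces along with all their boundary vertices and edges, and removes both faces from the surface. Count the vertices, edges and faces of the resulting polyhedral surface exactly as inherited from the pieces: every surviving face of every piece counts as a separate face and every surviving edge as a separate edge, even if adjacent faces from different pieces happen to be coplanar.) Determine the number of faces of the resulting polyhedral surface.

36

A square pyramid: V=5, E=8, F=5.
Attach a nonagonal prism (V=18, E=27, F=11) along a 4-gon: merge 4 vertices and 4 edges, delete both glued faces → V=19, E=31, F=14.
Attach a dodecagonal bipyramid (V=14, E=36, F=24) along a 3-gon: merge 3 vertices and 3 edges, delete both glued faces → V=30, E=64, F=36.
Check: V − E + F = 30 − 64 + 36 = 2.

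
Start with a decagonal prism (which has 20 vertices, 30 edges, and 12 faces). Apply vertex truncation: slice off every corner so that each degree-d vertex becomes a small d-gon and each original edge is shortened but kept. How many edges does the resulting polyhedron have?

90

Truncation replaces each original edge-end by a new vertex, so V′ = 2E = 60.
Each original edge survives, and each old vertex of degree d contributes d new edges; summing degrees gives Σd = 2E, so E′ = E + 2E = 3E = 90.
Each original face survives and each original vertex becomes one new face: F′ = F + V = 32.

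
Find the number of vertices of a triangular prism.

6

A prism on an n-gon has two n-gon bases and n rectangular sides: V = 2·3 = 6, E = 3·3 = 9, F = 3 + 2 = 5.
Check: V − E + F = 6 − 9 + 5 = 2.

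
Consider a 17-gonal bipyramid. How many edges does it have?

51

A bipyramid over an n-gon has 2n triangular faces and n + 2 vertices: V = 17 + 2 = 19, E = 3·17 = 51, F = 2·17 = 34.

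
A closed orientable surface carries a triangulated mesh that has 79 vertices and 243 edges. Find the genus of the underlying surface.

Every face is a triangle and each edge borders two faces, so 3F = 2·243, giving F = 162.
χ = V − E + F = 79 − 243 + 162 = -2.
For a closed orientable surface χ = 2 − 2g, so g = (2 − (-2))/2 = 2.

2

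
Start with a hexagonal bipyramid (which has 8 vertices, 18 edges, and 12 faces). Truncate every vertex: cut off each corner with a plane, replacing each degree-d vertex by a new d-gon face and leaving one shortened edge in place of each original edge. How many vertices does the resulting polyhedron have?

36

Truncation replaces each original edge-end by a new vertex, so V′ = 2E = 36.
Each original edge survives, and each old vertex of degree d contributes d new edges; summing degrees gives Σd = 2E, so E′ = E + 2E = 3E = 54.
Each original face survives and each original vertex becomes one new face: F′ = F + V = 20.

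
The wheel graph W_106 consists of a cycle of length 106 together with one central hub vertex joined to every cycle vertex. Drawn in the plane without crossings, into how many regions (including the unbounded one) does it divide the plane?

W_106 has V = 106 + 1 = 107 vertices and E = 2·106 = 212 edges.
By Euler's formula F = 2 − V + E = 2 − 107 + 212 = 107.

107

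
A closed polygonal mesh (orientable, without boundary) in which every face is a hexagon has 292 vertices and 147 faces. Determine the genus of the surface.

2

Every face is a hexagon, so 2E = 6·147 = 882, giving E = 441.
χ = V − E + F = 292 − 441 + 147 = -2.
For a closed orientable surface χ = 2 − 2g, so g = (2 − (-2))/2 = 2.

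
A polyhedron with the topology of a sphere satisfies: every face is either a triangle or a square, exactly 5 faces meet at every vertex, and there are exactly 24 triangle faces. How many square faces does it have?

2

Let x be the number of squares; then F = 24 + x.
Edge–face incidences: 2E = 3·24 + 4·x = 72 + 4x.
Every vertex has degree 5, so 5V = 2E.
Euler: V − E + F = 2 ⇒ (2E)/5 − E + (24 + x) = 2.
Multiply by 10: 2·(2E) − 5·(2E) + 10·(24 + x) = 20, i.e. 240 + 10x − 3·(72 + 4x) = 20.
Collecting terms: −2x + 24 = 20, so −2x = −4, so x = 2.
Then 2E = 72 + 4·2 = 80, so E = 40, V = 2E/5 = 16, F = 24 + 2 = 26.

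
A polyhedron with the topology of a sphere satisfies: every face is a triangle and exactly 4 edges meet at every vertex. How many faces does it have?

Each face has 3 edges and each edge borders two faces, so 2E = 3F.
Each vertex has degree 4, so 4V = 2E and hence V = 3F/4.
Euler: V − E + F = 2 ⇒ (3F/4) − (3F/2) + F = 2.
Multiply by 8: (6 − 12 + 8)F = 16, i.e. 2F = 16.
So F = 8, E = 3·8/2 = 12, V = 3·8/4 = 6.

8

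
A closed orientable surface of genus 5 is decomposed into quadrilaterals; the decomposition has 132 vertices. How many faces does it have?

χ = 2 − 2·5 = -8, and every face is a square so 4F = 2E.
V − E + F = -8 with E = 4F/2 gives 132 − (4/2 − 1)·F = -8, so F = 140 and E = 280.

140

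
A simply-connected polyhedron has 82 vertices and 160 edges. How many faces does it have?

80

Here V − E + F = 2.
F = 2 − V + E = 2 − 82 + 160 = 80.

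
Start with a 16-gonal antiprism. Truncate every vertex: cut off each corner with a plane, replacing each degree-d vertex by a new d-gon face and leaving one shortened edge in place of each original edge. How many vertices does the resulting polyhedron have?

128

The base solid has V = 32, E = 64, F = 34.
Truncation replaces each original edge-end by a new vertex, so V′ = 2E = 128.
Each original edge survives, and each old vertex of degree d contributes d new edges; summing degrees gives Σd = 2E, so E′ = E + 2E = 3E = 192.
Each original face survives and each original vertex becomes one new face: F′ = F + V = 66.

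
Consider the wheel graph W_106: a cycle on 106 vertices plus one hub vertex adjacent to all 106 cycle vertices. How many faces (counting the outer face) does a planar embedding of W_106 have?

107

W_106 has V = 106 + 1 = 107 vertices and E = 2·106 = 212 edges.
By Euler's formula F = 2 − V + E = 2 − 107 + 212 = 107.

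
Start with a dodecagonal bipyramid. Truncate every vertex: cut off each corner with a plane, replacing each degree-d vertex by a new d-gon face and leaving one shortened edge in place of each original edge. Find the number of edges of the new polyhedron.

108

The base solid has V = 14, E = 36, F = 24.
Truncation replaces each original edge-end by a new vertex, so V′ = 2E = 72.
Each original edge survives, and each old vertex of degree d contributes d new edges; summing degrees gives Σd = 2E, so E′ = E + 2E = 3E = 108.
Each original face survives and each original vertex becomes one new face: F′ = F + V = 38.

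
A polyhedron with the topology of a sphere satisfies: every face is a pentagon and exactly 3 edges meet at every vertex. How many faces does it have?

12

Each face has 5 edges and each edge borders two faces, so 2E = 5F.
Each vertex has degree 3, so 3V = 2E and hence V = 5F/3.
Euler: V − E + F = 2 ⇒ (5F/3) − (5F/2) + F = 2.
Multiply by 6: (10 − 15 + 6)F = 12, i.e. 1F = 12.
So F = 12, E = 5·12/2 = 30, V = 5·12/3 = 20.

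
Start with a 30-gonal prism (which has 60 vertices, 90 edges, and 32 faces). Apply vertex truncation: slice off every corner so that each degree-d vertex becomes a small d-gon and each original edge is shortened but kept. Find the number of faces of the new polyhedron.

Truncation replaces each original edge-end by a new vertex, so V′ = 2E = 180.
Each original edge survives, and each old vertex of degree d contributes d new edges; summing degrees gives Σd = 2E, so E′ = E + 2E = 3E = 270.
Each original face survives and each original vertex becomes one new face: F′ = F + V = 92.

92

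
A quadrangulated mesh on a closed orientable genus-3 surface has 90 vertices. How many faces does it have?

94

χ = 2 − 2·3 = -4, and every face is a square so 4F = 2E.
V − E + F = -4 with E = 4F/2 gives 90 − (4/2 − 1)·F = -4, so F = 94 and E = 188.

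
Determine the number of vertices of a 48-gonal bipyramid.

50

A bipyramid over an n-gon has 2n triangular faces and n + 2 vertices: V = 48 + 2 = 50, E = 3·48 = 144, F = 2·48 = 96.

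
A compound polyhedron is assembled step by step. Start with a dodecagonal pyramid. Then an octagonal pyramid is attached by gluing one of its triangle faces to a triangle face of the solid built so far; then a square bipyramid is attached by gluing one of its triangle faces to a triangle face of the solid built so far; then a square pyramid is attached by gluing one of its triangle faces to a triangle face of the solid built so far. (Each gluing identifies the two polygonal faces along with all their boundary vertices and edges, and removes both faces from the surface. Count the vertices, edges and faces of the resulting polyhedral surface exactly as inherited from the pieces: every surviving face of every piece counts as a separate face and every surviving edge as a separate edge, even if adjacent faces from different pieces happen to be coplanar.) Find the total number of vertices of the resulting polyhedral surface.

24

A dodecagonal pyramid: V=13, E=24, F=13.
Attach an octagonal pyramid (V=9, E=16, F=9) along a 3-gon: merge 3 vertices and 3 edges, delete both glued faces → V=19, E=37, F=20.
Attach a square bipyramid (V=6, E=12, F=8) along a 3-gon: merge 3 vertices and 3 edges, delete both glued faces → V=22, E=46, F=26.
Attach a square pyramid (V=5, E=8, F=5) along a 3-gon: merge 3 vertices and 3 edges, delete both glued faces → V=24, E=51, F=29.
Check: V − E + F = 24 − 51 + 29 = 2.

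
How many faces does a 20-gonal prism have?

A prism on an n-gon has two n-gon bases and n rectangular sides: V = 2·20 = 40, E = 3·20 = 60, F = 20 + 2 = 22.

22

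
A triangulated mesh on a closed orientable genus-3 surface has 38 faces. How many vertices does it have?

15

χ = 2 − 2·3 = -4, and every face is a triangle so 3F = 2E.
E = 3·38/2 = 57. Then V = -4 + E − F = -4 + 57 − 38 = 15.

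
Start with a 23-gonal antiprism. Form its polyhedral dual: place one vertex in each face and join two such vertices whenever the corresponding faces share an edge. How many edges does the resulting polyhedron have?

92

The base solid has V = 46, E = 92, F = 48.
The dual swaps V and F and preserves E: V′ = F = 48, E′ = E = 92, F′ = V = 46.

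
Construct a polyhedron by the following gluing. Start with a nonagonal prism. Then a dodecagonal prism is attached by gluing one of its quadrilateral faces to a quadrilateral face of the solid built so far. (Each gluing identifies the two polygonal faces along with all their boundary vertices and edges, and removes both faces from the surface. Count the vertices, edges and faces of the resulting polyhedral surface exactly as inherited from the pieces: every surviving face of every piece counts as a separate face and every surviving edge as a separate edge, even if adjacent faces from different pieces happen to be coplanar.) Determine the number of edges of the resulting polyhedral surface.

59

A nonagonal prism: V=18, E=27, F=11.
Attach a dodecagonal prism (V=24, E=36, F=14) along a 4-gon: merge 4 vertices and 4 edges, delete both glued faces → V=38, E=59, F=23.
Check: V − E + F = 38 − 59 + 23 = 2.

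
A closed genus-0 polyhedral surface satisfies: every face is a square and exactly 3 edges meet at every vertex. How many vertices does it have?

8

Each face has 4 edges and each edge borders two faces, so 2E = 4F.
Each vertex has degree 3, so 3V = 2E and hence V = 4F/3.
Euler: V − E + F = 2 ⇒ (4F/3) − (4F/2) + F = 2.
Multiply by 6: (8 − 12 + 6)F = 12, i.e. 2F = 12.
So F = 6, E = 4·6/2 = 12, V = 4·6/3 = 8.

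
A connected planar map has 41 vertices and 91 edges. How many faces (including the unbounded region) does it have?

52

Euler's formula for a connected plane graph: V − E + F = 2, so F = 2 − 41 + 91 = 52.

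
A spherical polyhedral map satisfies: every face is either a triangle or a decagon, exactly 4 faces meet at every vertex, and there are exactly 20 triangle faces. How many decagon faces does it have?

2

Let x be the number of decagons; then F = 20 + x.
Edge–face incidences: 2E = 3·20 + 10·x = 60 + 10x.
Every vertex has degree 4, so 4V = 2E.
Euler: V − E + F = 2 ⇒ (2E)/4 − E + (20 + x) = 2.
Multiply by 8: 2·(2E) − 4·(2E) + 8·(20 + x) = 16, i.e. 160 + 8x − 2·(60 + 10x) = 16.
Collecting terms: −12x + 40 = 16, so −12x = −24, so x = 2.
Then 2E = 60 + 10·2 = 80, so E = 40, V = 2E/4 = 20, F = 20 + 2 = 22.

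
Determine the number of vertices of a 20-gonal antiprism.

An antiprism on an n-gon has two n-gon caps and 2n triangles: V = 2·20 = 40, E = 4·20 = 80, F = 2·20 + 2 = 42.
Check: V − E + F = 40 − 80 + 42 = 2.

40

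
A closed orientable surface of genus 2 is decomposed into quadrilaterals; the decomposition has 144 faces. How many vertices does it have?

χ = 2 − 2·2 = -2, and every face is a square so 4F = 2E.
E = 4·144/2 = 288. Then V = -2 + E − F = -2 + 288 − 144 = 142.

142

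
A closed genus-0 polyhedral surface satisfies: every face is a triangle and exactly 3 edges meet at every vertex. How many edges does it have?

6

Each face has 3 edges and each edge borders two faces, so 2E = 3F.
Each vertex has degree 3, so 3V = 2E and hence V = 3F/3.
Euler: V − E + F = 2 ⇒ (3F/3) − (3F/2) + F = 2.
Multiply by 6: (6 − 9 + 6)F = 12, i.e. 3F = 12.
So F = 4, E = 3·4/2 = 6, V = 3·4/3 = 4.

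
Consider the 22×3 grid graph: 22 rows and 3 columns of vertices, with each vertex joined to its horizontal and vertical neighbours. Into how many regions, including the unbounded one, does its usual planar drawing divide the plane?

The grid has V = 22·3 = 66 vertices and E = 22·2 + 3·21 = 107 edges.
F = 2 − V + E = 2 − 66 + 107 = 43.

43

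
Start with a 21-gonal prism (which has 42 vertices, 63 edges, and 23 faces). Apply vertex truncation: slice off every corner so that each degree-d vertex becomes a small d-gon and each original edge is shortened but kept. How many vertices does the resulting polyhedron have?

Truncation replaces each original edge-end by a new vertex, so V′ = 2E = 126.
Each original edge survives, and each old vertex of degree d contributes d new edges; summing degrees gives Σd = 2E, so E′ = E + 2E = 3E = 189.
Each original face survives and each original vertex becomes one new face: F′ = F + V = 65.

126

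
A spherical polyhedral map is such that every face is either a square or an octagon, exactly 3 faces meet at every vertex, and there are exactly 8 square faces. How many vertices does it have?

Let x be the number of octagons; then F = 8 + x.
Edge–face incidences: 2E = 4·8 + 8·x = 32 + 8x.
Every vertex has degree 3, so 3V = 2E.
Euler: V − E + F = 2 ⇒ (2E)/3 − E + (8 + x) = 2.
Multiply by 6: 2·(2E) − 3·(2E) + 6·(8 + x) = 12, i.e. 48 + 6x − (32 + 8x) = 12.
Collecting terms: −2x + 16 = 12, so −2x = −4, so x = 2.
Then 2E = 32 + 8·2 = 48, so E = 24, V = 2E/3 = 16, F = 8 + 2 = 10.

16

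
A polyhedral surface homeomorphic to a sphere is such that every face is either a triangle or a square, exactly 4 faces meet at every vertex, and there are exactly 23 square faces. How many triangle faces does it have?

8

Let x be the number of triangles; then F = 23 + x.
Edge–face incidences: 2E = 4·23 + 3·x = 92 + 3x.
Every vertex has degree 4, so 4V = 2E.
Euler: V − E + F = 2 ⇒ (2E)/4 − E + (23 + x) = 2.
Multiply by 8: 2·(2E) − 4·(2E) + 8·(23 + x) = 16, i.e. 184 + 8x − 2·(92 + 3x) = 16.
Collecting terms: 2x = 16, so x = 8.
Then 2E = 92 + 3·8 = 116, so E = 58, V = 2E/4 = 29, F = 23 + 8 = 31.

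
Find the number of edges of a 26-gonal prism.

78

A prism on an n-gon has two n-gon bases and n rectangular sides: V = 2·26 = 52, E = 3·26 = 78, F = 26 + 2 = 28.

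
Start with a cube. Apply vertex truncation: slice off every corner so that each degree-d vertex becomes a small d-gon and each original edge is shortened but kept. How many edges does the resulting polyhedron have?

The base solid has V = 8, E = 12, F = 6.
Truncation replaces each original edge-end by a new vertex, so V′ = 2E = 24.
Each original edge survives, and each old vertex of degree d contributes d new edges; summing degrees gives Σd = 2E, so E′ = E + 2E = 3E = 36.
Each original face survives and each original vertex becomes one new face: F′ = F + V = 14.

36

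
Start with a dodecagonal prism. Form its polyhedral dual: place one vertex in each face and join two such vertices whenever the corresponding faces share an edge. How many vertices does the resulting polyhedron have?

14

The base solid has V = 24, E = 36, F = 14.
The dual swaps V and F and preserves E: V′ = F = 14, E′ = E = 36, F′ = V = 24.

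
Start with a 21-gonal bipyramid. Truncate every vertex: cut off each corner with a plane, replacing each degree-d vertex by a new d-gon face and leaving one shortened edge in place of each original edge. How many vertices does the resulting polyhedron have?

126

The base solid has V = 23, E = 63, F = 42.
Truncation replaces each original edge-end by a new vertex, so V′ = 2E = 126.
Each original edge survives, and each old vertex of degree d contributes d new edges; summing degrees gives Σd = 2E, so E′ = E + 2E = 3E = 189.
Each original face survives and each original vertex becomes one new face: F′ = F + V = 65.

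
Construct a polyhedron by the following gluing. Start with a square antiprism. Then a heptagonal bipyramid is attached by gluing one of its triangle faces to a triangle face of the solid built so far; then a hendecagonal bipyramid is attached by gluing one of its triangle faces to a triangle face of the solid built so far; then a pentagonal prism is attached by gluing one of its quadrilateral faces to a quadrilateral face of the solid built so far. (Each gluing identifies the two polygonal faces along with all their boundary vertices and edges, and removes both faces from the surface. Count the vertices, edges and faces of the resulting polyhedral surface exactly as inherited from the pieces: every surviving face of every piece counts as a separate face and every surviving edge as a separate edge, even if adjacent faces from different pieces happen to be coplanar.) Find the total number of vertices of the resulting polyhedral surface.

30

A square antiprism: V=8, E=16, F=10.
Attach a heptagonal bipyramid (V=9, E=21, F=14) along a 3-gon: merge 3 vertices and 3 edges, delete both glued faces → V=14, E=34, F=22.
Attach a hendecagonal bipyramid (V=13, E=33, F=22) along a 3-gon: merge 3 vertices and 3 edges, delete both glued faces → V=24, E=64, F=42.
Attach a pentagonal prism (V=10, E=15, F=7) along a 4-gon: merge 4 vertices and 4 edges, delete both glued faces → V=30, E=75, F=47.
Check: V − E + F = 30 − 75 + 47 = 2.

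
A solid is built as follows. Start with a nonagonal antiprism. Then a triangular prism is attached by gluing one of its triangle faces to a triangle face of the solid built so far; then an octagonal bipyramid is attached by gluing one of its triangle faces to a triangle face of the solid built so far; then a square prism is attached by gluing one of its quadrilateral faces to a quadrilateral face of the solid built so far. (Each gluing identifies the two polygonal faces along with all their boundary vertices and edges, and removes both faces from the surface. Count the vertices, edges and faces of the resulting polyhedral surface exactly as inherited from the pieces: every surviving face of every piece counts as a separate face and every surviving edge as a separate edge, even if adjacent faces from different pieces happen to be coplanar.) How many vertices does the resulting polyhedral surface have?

32

A nonagonal antiprism: V=18, E=36, F=20.
Attach a triangular prism (V=6, E=9, F=5) along a 3-gon: merge 3 vertices and 3 edges, delete both glued faces → V=21, E=42, F=23.
Attach an octagonal bipyramid (V=10, E=24, F=16) along a 3-gon: merge 3 vertices and 3 edges, delete both glued faces → V=28, E=63, F=37.
Attach a square prism (V=8, E=12, F=6) along a 4-gon: merge 4 vertices and 4 edges, delete both glued faces → V=32, E=71, F=41.
Check: V − E + F = 32 − 71 + 41 = 2.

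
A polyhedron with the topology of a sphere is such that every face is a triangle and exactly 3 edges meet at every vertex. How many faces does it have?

Each face has 3 edges and each edge borders two faces, so 2E = 3F.
Each vertex has degree 3, so 3V = 2E and hence V = 3F/3.
Euler: V − E + F = 2 ⇒ (3F/3) − (3F/2) + F = 2.
Multiply by 6: (6 − 9 + 6)F = 12, i.e. 3F = 12.
So F = 4, E = 3·4/2 = 6, V = 3·4/3 = 4.

4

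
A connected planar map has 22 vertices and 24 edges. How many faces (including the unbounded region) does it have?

4

Euler's formula for a connected plane graph: V − E + F = 2, so F = 2 − 22 + 24 = 4.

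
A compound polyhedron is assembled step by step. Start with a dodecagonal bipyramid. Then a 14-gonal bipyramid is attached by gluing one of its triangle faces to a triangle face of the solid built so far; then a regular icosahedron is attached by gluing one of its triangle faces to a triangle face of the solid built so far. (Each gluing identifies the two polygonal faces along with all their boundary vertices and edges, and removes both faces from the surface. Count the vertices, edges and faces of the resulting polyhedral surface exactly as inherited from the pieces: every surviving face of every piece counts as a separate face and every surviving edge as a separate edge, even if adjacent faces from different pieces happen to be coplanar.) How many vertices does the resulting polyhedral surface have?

36

A dodecagonal bipyramid: V=14, E=36, F=24.
Attach a 14-gonal bipyramid (V=16, E=42, F=28) along a 3-gon: merge 3 vertices and 3 edges, delete both glued faces → V=27, E=75, F=50.
Attach a regular icosahedron (V=12, E=30, F=20) along a 3-gon: merge 3 vertices and 3 edges, delete both glued faces → V=36, E=102, F=68.
Check: V − E + F = 36 − 102 + 68 = 2.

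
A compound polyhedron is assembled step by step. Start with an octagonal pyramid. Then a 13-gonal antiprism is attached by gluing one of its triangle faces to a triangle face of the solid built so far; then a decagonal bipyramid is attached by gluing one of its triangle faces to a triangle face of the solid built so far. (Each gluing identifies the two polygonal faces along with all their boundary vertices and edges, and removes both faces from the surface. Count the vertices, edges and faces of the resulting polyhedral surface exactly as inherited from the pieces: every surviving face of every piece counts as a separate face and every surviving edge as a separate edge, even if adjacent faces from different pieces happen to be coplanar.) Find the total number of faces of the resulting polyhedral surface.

An octagonal pyramid: V=9, E=16, F=9.
Attach a 13-gonal antiprism (V=26, E=52, F=28) along a 3-gon: merge 3 vertices and 3 edges, delete both glued faces → V=32, E=65, F=35.
Attach a decagonal bipyramid (V=12, E=30, F=20) along a 3-gon: merge 3 vertices and 3 edges, delete both glued faces → V=41, E=92, F=53.
Check: V − E + F = 41 − 92 + 53 = 2.

53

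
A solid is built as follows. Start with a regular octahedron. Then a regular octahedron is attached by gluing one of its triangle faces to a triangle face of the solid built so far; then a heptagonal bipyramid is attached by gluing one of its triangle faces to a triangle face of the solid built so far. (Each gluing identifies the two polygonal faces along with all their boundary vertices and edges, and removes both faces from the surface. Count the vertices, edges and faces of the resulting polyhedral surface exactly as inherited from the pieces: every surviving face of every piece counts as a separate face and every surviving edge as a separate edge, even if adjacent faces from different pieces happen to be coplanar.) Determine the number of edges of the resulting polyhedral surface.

A regular octahedron: V=6, E=12, F=8.
Attach a regular octahedron (V=6, E=12, F=8) along a 3-gon: merge 3 vertices and 3 edges, delete both glued faces → V=9, E=21, F=14.
Attach a heptagonal bipyramid (V=9, E=21, F=14) along a 3-gon: merge 3 vertices and 3 edges, delete both glued faces → V=15, E=39, F=26.
Check: V − E + F = 15 − 39 + 26 = 2.

39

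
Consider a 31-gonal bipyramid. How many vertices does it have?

A bipyramid over an n-gon has 2n triangular faces and n + 2 vertices: V = 31 + 2 = 33, E = 3·31 = 93, F = 2·31 = 62.

33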